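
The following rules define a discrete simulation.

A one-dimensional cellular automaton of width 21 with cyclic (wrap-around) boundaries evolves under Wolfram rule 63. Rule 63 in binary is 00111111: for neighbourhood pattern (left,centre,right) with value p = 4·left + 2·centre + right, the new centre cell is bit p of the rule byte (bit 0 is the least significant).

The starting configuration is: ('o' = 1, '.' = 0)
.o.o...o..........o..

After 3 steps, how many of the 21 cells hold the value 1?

21

step 0: .o.o...o..........o..
step 1: ooooooooooooooooooooo
step 2: .....................
step 3: ooooooooooooooooooooo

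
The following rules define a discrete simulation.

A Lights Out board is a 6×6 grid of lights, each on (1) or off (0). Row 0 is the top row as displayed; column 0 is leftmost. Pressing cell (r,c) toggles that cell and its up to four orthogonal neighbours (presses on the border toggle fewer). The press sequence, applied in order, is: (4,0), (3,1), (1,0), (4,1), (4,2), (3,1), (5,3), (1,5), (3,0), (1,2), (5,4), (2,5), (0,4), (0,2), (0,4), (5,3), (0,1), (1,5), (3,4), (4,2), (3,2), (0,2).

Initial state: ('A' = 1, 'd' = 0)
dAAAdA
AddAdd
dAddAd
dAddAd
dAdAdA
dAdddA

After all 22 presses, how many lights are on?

step 0: dAAAdA
AddAdd
dAddAd
dAddAd
dAdAdA
dAdddA
step 1: dAAAdA
AddAdd
dAddAd
AAddAd
AddAdA
AAdddA
step 2: dAAAdA
AddAdd
ddddAd
ddAdAd
AAdAdA
AAdddA
step 3: AAAAdA
dAdAdd
AdddAd
ddAdAd
AAdAdA
AAdddA
step 4: AAAAdA
dAdAdd
AdddAd
dAAdAd
ddAAdA
AddddA
step 5: AAAAdA
dAdAdd
AdddAd
dAddAd
dAdddA
AdAddA
step 6: AAAAdA
dAdAdd
AAddAd
AdAdAd
dddddA
AdAddA
step 7: AAAAdA
dAdAdd
AAddAd
AdAdAd
dddAdA
AddAAA
step 8: AAAAdd
dAdAAA
AAddAA
AdAdAd
dddAdA
AddAAA
step 9: AAAAdd
dAdAAA
dAddAA
dAAdAd
AddAdA
AddAAA
step 10: AAdAdd
ddAdAA
dAAdAA
dAAdAd
AddAdA
AddAAA
step 11: AAdAdd
ddAdAA
dAAdAA
dAAdAd
AddAAA
Addddd
step 12: AAdAdd
ddAdAd
dAAddd
dAAdAA
AddAAA
Addddd
step 13: AAddAA
ddAddd
dAAddd
dAAdAA
AddAAA
Addddd
step 14: AdAAAA
dddddd
dAAddd
dAAdAA
AddAAA
Addddd
step 15: AdAddd
ddddAd
dAAddd
dAAdAA
AddAAA
Addddd
step 16: AdAddd
ddddAd
dAAddd
dAAdAA
AdddAA
AdAAAd
step 17: dAdddd
dAddAd
dAAddd
dAAdAA
AdddAA
AdAAAd
step 18: dAdddA
dAdddA
dAAddA
dAAdAA
AdddAA
AdAAAd
step 19: dAdddA
dAdddA
dAAdAA
dAAAdd
AddddA
AdAAAd
step 20: dAdddA
dAdddA
dAAdAA
dAdAdd
AAAAdA
AddAAd
step 21: dAdddA
dAdddA
dAddAA
ddAddd
AAdAdA
AddAAd
step 22: ddAAdA
dAAddA
dAddAA
ddAddd
AAdAdA
AddAAd

17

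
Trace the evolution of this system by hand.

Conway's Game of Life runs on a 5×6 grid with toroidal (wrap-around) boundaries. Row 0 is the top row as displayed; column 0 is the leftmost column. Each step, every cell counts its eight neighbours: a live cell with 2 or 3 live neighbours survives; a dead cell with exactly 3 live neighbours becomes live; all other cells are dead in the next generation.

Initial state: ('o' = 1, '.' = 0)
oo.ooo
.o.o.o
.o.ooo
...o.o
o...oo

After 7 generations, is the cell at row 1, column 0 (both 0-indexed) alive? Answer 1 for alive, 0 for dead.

1

k=0  oo.ooo
.o.o.o
.o.ooo
...o.o
o...oo
k=1  .o.o..
.o....
...o.o
..oo..
.oo...
k=2  oo....
o...o.
...oo.
.o.oo.
.o....
k=3  oo...o
oo.oo.
..o...
...oo.
.o....
k=4  ....oo
...oo.
.oo..o
..oo..
.oo.oo
k=5  o.o...
o.oo..
.o....
.....o
ooo..o
k=6  ......
o.oo..
ooo...
..o..o
..o..o
k=7  .ooo..
o.oo..
o....o
..oo.o
......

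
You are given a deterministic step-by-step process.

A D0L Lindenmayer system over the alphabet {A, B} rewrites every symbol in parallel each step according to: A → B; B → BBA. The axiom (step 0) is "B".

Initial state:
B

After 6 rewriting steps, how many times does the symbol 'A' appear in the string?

70

gen 0: B
gen 1: BBA
gen 2: BBABBAB
gen 3: BBABBABBBABBABBBA
gen 4: BBABBABBBABBABBBABBABBABBBABBABBBABBABBAB
gen 5: BBABBABBBABBABBBABBABBABBBABBABBBABBABBABBBABBABBBABBABBBABBABBABBBABBABBBABBABBABBBABBABBBABBABBBA
gen 6: BBABBABBBABBABBBABBABBABBBABBABBBABBABBABBBABBABBBABBABBBA…BBABBABBBABBABBBABBABBABBBABBABBBABBABBABBBABBABBBABBABBAB  (len 239)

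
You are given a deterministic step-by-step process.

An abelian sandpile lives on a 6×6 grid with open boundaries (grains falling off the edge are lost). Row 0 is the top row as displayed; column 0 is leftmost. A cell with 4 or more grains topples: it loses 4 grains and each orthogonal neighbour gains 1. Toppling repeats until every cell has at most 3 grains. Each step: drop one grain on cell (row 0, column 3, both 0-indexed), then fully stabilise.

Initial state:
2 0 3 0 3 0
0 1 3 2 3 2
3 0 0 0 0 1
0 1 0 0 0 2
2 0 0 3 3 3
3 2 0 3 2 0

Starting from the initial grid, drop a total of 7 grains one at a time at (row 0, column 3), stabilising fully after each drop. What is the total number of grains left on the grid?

step 0: 2 0 3 0 3 0
0 1 3 2 3 2
3 0 0 0 0 1
0 1 0 0 0 2
2 0 0 3 3 3
3 2 0 3 2 0
step 1: 2 0 3 1 3 0
0 1 3 2 3 2
3 0 0 0 0 1
0 1 0 0 0 2
2 0 0 3 3 3
3 2 0 3 2 0
step 2: 2 0 3 2 3 0
0 1 3 2 3 2
3 0 0 0 0 1
0 1 0 0 0 2
2 0 0 3 3 3
3 2 0 3 2 0
step 3: 2 0 3 3 3 0
0 1 3 2 3 2
3 0 0 0 0 1
0 1 0 0 0 2
2 0 0 3 3 3
3 2 0 3 2 0
step 4: 2 1 1 3 1 1
0 2 1 1 1 3
3 0 1 1 1 1
0 1 0 0 0 2
2 0 0 3 3 3
3 2 0 3 2 0
step 5: 2 1 2 0 2 1
0 2 1 2 1 3
3 0 1 1 1 1
0 1 0 0 0 2
2 0 0 3 3 3
3 2 0 3 2 0
step 6: 2 1 2 1 2 1
0 2 1 2 1 3
3 0 1 1 1 1
0 1 0 0 0 2
2 0 0 3 3 3
3 2 0 3 2 0
step 7: 2 1 2 2 2 1
0 2 1 2 1 3
3 0 1 1 1 1
0 1 0 0 0 2
2 0 0 3 3 3
3 2 0 3 2 0

50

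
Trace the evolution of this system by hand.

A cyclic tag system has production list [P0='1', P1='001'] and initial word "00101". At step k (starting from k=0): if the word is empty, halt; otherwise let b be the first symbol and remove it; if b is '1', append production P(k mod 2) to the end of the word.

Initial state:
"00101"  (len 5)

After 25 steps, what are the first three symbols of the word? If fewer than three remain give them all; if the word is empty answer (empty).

11

k=0  "00101"  (len 5)
k=1  "0101"  (len 4)
k=2  "101"  (len 3)
k=3  "011"  (len 3)
k=4  "11"  (len 2)
k=5  "11"  (len 2)
k=6  "1001"  (len 4)
k=7  "0011"  (len 4)
k=8  "011"  (len 3)
k=9  "11"  (len 2)
k=10  "1001"  (len 4)
k=11  "0011"  (len 4)
k=12  "011"  (len 3)
k=13  "11"  (len 2)
k=14  "1001"  (len 4)
k=15  "0011"  (len 4)
k=16  "011"  (len 3)
k=17  "11"  (len 2)
k=18  "1001"  (len 4)
k=19  "0011"  (len 4)
k=20  "011"  (len 3)
k=21  "11"  (len 2)
k=22  "1001"  (len 4)
k=23  "0011"  (len 4)
k=24  "011"  (len 3)
k=25  "11"  (len 2)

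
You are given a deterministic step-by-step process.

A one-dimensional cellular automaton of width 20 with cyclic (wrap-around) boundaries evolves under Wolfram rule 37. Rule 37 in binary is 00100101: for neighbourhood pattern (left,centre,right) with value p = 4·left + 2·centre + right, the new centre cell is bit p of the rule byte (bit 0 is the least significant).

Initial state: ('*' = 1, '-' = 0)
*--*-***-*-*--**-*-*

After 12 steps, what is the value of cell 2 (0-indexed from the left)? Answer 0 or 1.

k=0  *--*-***-*-*--**-*-*
k=1  ---**---****----***-
k=2  **----*------**-----
k=3  ---**-*-****----***-
k=4  **---***-----**-----
k=5  ---*-----***----***-
k=6  **-*-***-----**-----
k=7  --***----***----***-
k=8  *-----**-----**-----
k=9  *-***----***----***-
k=10  **----**-----**----*
k=11  ---**----***----**--
k=12  **----**-----**----*

0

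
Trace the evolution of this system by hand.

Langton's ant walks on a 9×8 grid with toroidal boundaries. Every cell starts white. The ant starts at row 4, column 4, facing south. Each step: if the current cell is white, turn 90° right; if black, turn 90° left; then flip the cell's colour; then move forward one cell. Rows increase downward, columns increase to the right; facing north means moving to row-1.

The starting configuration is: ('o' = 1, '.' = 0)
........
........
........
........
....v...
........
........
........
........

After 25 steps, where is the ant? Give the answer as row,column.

2,5

gen 0: ........
........
........
........
....v...
........
........
........
........
gen 1: ........
........
........
........
...<o...
........
........
........
........
gen 2: ........
........
........
...^....
...oo...
........
........
........
........
gen 3: ........
........
........
...o>...
...oo...
........
........
........
........
gen 4: ........
........
........
...oo...
...ov...
........
........
........
........
gen 5: ........
........
........
...oo...
...o.>..
........
........
........
........
gen 6: ........
........
........
...oo...
...o.o..
.....v..
........
........
........
gen 7: ........
........
........
...oo...
...o.o..
....<o..
........
........
........
gen 8: ........
........
........
...oo...
...o^o..
....oo..
........
........
........
gen 9: ........
........
........
...oo...
...oo>..
....oo..
........
........
........
gen 10: ........
........
........
...oo^..
...oo...
....oo..
........
........
........
gen 11: ........
........
........
...ooo>.
...oo...
....oo..
........
........
........
gen 12: ........
........
........
...oooo.
...oo.v.
....oo..
........
........
........
gen 13: ........
........
........
...oooo.
...oo<o.
....oo..
........
........
........
gen 14: ........
........
........
...oo^o.
...oooo.
....oo..
........
........
........
gen 15: ........
........
........
...o<.o.
...oooo.
....oo..
........
........
........
gen 16: ........
........
........
...o..o.
...ovoo.
....oo..
........
........
........
gen 17: ........
........
........
...o..o.
...o.>o.
....oo..
........
........
........
gen 18: ........
........
........
...o.^o.
...o..o.
....oo..
........
........
........
gen 19: ........
........
........
...o.o>.
...o..o.
....oo..
........
........
........
gen 20: ........
........
......^.
...o.o..
...o..o.
....oo..
........
........
........
gen 21: ........
........
......o>
...o.o..
...o..o.
....oo..
........
........
........
gen 22: ........
........
......oo
...o.o.v
...o..o.
....oo..
........
........
........
gen 23: ........
........
......oo
...o.o<o
...o..o.
....oo..
........
........
........
gen 24: ........
........
......^o
...o.ooo
...o..o.
....oo..
........
........
........
gen 25: ........
........
.....<.o
...o.ooo
...o..o.
....oo..
........
........
........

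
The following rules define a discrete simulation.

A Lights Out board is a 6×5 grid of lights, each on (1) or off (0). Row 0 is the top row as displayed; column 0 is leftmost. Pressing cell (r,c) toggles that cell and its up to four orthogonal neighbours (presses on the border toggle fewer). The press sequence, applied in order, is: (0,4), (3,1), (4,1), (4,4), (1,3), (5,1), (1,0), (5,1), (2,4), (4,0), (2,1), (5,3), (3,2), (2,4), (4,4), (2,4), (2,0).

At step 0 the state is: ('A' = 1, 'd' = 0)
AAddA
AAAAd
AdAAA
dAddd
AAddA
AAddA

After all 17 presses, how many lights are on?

0) AAddA
AAAAd
AdAAA
dAddd
AAddA
AAddA
1) AAdAd
AAAAA
AdAAA
dAddd
AAddA
AAddA
2) AAdAd
AAAAA
AAAAA
AdAdd
AdddA
AAddA
3) AAdAd
AAAAA
AAAAA
AAAdd
dAAdA
AdddA
4) AAdAd
AAAAA
AAAAA
AAAdA
dAAAd
Adddd
5) AAddd
AAddd
AAAdA
AAAdA
dAAAd
Adddd
6) AAddd
AAddd
AAAdA
AAAdA
ddAAd
dAAdd
7) dAddd
ddddd
dAAdA
AAAdA
ddAAd
dAAdd
8) dAddd
ddddd
dAAdA
AAAdA
dAAAd
Adddd
9) dAddd
ddddA
dAAAd
AAAdd
dAAAd
Adddd
10) dAddd
ddddA
dAAAd
dAAdd
AdAAd
ddddd
11) dAddd
dAddA
AddAd
ddAdd
AdAAd
ddddd
12) dAddd
dAddA
AddAd
ddAdd
AdAdd
ddAAA
13) dAddd
dAddA
AdAAd
dAdAd
Adddd
ddAAA
14) dAddd
dAddd
AdAdA
dAdAA
Adddd
ddAAA
15) dAddd
dAddd
AdAdA
dAdAd
AddAA
ddAAd
16) dAddd
dAddA
AdAAd
dAdAA
AddAA
ddAAd
17) dAddd
AAddA
dAAAd
AAdAA
AddAA
ddAAd

16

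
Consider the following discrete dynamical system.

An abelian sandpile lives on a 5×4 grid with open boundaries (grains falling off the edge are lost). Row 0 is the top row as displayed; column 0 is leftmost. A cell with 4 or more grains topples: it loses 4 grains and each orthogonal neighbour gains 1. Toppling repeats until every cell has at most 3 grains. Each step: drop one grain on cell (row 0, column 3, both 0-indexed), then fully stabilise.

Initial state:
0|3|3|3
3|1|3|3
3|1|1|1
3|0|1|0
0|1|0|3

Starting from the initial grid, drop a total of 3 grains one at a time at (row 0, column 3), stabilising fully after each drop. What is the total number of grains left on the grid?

29

0) 0|3|3|3
3|1|3|3
3|1|1|1
3|0|1|0
0|1|0|3
1) 1|0|2|2
3|3|1|1
3|1|2|2
3|0|1|0
0|1|0|3
2) 1|0|2|3
3|3|1|1
3|1|2|2
3|0|1|0
0|1|0|3
3) 1|0|3|0
3|3|1|2
3|1|2|2
3|0|1|0
0|1|0|3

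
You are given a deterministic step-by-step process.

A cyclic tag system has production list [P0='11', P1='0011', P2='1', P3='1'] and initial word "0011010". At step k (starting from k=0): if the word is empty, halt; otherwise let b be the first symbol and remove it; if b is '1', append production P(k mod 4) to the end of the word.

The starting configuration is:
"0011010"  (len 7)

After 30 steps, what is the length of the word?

19

0) "0011010"  (len 7)
1) "011010"  (len 6)
2) "11010"  (len 5)
3) "10101"  (len 5)
4) "01011"  (len 5)
5) "1011"  (len 4)
6) "0110011"  (len 7)
7) "110011"  (len 6)
8) "100111"  (len 6)
9) "0011111"  (len 7)
10) "011111"  (len 6)
11) "11111"  (len 5)
12) "11111"  (len 5)
13) "111111"  (len 6)
14) "111110011"  (len 9)
15) "111100111"  (len 9)
16) "111001111"  (len 9)
17) "1100111111"  (len 10)
18) "1001111110011"  (len 13)
19) "0011111100111"  (len 13)
20) "011111100111"  (len 12)
21) "11111100111"  (len 11)
22) "11111001110011"  (len 14)
23) "11110011100111"  (len 14)
24) "11100111001111"  (len 14)
25) "110011100111111"  (len 15)
26) "100111001111110011"  (len 18)
27) "001110011111100111"  (len 18)
28) "01110011111100111"  (len 17)
29) "1110011111100111"  (len 16)
30) "1100111111001110011"  (len 19)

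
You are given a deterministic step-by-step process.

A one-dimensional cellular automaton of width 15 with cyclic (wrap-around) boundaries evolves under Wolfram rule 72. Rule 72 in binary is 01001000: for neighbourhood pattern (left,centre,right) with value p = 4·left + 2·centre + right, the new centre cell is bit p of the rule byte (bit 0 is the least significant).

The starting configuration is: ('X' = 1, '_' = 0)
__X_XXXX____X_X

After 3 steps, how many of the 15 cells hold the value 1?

gen 0: __X_XXXX____X_X
gen 1: ____X__X_______
gen 2: _______________
gen 3: _______________

0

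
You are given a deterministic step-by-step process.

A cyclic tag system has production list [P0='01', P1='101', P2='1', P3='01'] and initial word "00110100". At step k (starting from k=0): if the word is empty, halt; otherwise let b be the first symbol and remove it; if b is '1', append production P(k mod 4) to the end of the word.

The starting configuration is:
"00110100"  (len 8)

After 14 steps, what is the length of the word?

gen 0: "00110100"  (len 8)
gen 1: "0110100"  (len 7)
gen 2: "110100"  (len 6)
gen 3: "101001"  (len 6)
gen 4: "0100101"  (len 7)
gen 5: "100101"  (len 6)
gen 6: "00101101"  (len 8)
gen 7: "0101101"  (len 7)
gen 8: "101101"  (len 6)
gen 9: "0110101"  (len 7)
gen 10: "110101"  (len 6)
gen 11: "101011"  (len 6)
gen 12: "0101101"  (len 7)
gen 13: "101101"  (len 6)
gen 14: "01101101"  (len 8)

8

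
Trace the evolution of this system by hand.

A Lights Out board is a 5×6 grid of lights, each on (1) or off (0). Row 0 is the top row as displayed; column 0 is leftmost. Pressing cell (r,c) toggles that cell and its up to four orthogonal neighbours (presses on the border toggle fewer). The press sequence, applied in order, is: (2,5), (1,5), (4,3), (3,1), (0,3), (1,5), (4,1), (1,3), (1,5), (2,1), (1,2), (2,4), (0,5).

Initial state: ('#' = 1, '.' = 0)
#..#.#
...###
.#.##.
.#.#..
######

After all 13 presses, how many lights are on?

15

0) #..#.#
...###
.#.##.
.#.#..
######
1) #..#.#
...##.
.#.#.#
.#.#.#
######
2) #..#..
...#.#
.#.#..
.#.#.#
######
3) #..#..
...#.#
.#.#..
.#...#
##...#
4) #..#..
...#.#
...#..
#.#..#
#....#
5) #.#.#.
.....#
...#..
#.#..#
#....#
6) #.#.##
....#.
...#.#
#.#..#
#....#
7) #.#.##
....#.
...#.#
###..#
.##..#
8) #.####
..##..
.....#
###..#
.##..#
9) #.###.
..####
......
###..#
.##..#
10) #.###.
.#####
###...
#.#..#
.##..#
11) #..##.
....##
##....
#.#..#
.##..#
12) #..##.
.....#
##.###
#.#.##
.##..#
13) #..#.#
......
##.###
#.#.##
.##..#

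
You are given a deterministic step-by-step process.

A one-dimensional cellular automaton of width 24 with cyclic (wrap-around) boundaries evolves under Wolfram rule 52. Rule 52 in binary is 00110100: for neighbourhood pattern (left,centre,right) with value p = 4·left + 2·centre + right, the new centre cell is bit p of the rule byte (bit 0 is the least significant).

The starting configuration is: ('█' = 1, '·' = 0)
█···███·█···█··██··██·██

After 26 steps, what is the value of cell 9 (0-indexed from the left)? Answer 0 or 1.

0

step 0: █···███·█···█··██··██·██
step 1: ·█·····███··██···█···█··
step 2: ·██·······█···█··██··██·
step 3: ···█······██··██···█···█
step 4: █··██·······█···█··██··█
step 5: ·█···█······██··██···█··
step 6: ·██··██·······█···█··██·
step 7: ···█···█······██··██···█
step 8: █··██··██·······█···█··█
step 9: ·█···█···█······██··██··
step 10: ·██··██··██·······█···█·
step 11: ···█···█···█······██··██
step 12: █··██··██··██·······█···
step 13: ██···█···█···█······██··
step 14: ··█··██··██··██·······█·
step 15: ··██···█···█···█······██
step 16: █···█··██··██··██·······
step 17: ██··██···█···█···█······
step 18: ··█···█··██··██··██·····
step 19: ··██··██···█···█···█····
step 20: ····█···█··██··██··██···
step 21: ····██··██···█···█···█··
step 22: ······█···█··██··██··██·
step 23: ······██··██···█···█···█
step 24: █·······█···█··██··██··█
step 25: ·█······██··██···█···█··
step 26: ·██·······█···█··██··██·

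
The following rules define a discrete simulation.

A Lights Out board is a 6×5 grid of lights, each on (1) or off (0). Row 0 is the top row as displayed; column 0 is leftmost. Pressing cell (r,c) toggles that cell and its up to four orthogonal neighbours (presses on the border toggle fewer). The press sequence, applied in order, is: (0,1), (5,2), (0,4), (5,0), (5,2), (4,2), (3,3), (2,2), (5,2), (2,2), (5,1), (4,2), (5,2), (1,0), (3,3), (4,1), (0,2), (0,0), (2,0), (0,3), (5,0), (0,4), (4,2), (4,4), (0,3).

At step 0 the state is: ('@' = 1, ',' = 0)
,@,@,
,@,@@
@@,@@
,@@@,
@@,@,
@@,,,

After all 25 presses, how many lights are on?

16

[0] ,@,@,
,@,@@
@@,@@
,@@@,
@@,@,
@@,,,
[1] @,@@,
,,,@@
@@,@@
,@@@,
@@,@,
@@,,,
[2] @,@@,
,,,@@
@@,@@
,@@@,
@@@@,
@,@@,
[3] @,@,@
,,,@,
@@,@@
,@@@,
@@@@,
@,@@,
[4] @,@,@
,,,@,
@@,@@
,@@@,
,@@@,
,@@@,
[5] @,@,@
,,,@,
@@,@@
,@@@,
,@,@,
,,,,,
[6] @,@,@
,,,@,
@@,@@
,@,@,
,,@,,
,,@,,
[7] @,@,@
,,,@,
@@,,@
,@@,@
,,@@,
,,@,,
[8] @,@,@
,,@@,
@,@@@
,@,,@
,,@@,
,,@,,
[9] @,@,@
,,@@,
@,@@@
,@,,@
,,,@,
,@,@,
[10] @,@,@
,,,@,
@@,,@
,@@,@
,,,@,
,@,@,
[11] @,@,@
,,,@,
@@,,@
,@@,@
,@,@,
@,@@,
[12] @,@,@
,,,@,
@@,,@
,@,,@
,,@,,
@,,@,
[13] @,@,@
,,,@,
@@,,@
,@,,@
,,,,,
@@@,,
[14] ,,@,@
@@,@,
,@,,@
,@,,@
,,,,,
@@@,,
[15] ,,@,@
@@,@,
,@,@@
,@@@,
,,,@,
@@@,,
[16] ,,@,@
@@,@,
,@,@@
,,@@,
@@@@,
@,@,,
[17] ,@,@@
@@@@,
,@,@@
,,@@,
@@@@,
@,@,,
[18] @,,@@
,@@@,
,@,@@
,,@@,
@@@@,
@,@,,
[19] @,,@@
@@@@,
@,,@@
@,@@,
@@@@,
@,@,,
[20] @,@,,
@@@,,
@,,@@
@,@@,
@@@@,
@,@,,
[21] @,@,,
@@@,,
@,,@@
@,@@,
,@@@,
,@@,,
[22] @,@@@
@@@,@
@,,@@
@,@@,
,@@@,
,@@,,
[23] @,@@@
@@@,@
@,,@@
@,,@,
,,,,,
,@,,,
[24] @,@@@
@@@,@
@,,@@
@,,@@
,,,@@
,@,,@
[25] @,,,,
@@@@@
@,,@@
@,,@@
,,,@@
,@,,@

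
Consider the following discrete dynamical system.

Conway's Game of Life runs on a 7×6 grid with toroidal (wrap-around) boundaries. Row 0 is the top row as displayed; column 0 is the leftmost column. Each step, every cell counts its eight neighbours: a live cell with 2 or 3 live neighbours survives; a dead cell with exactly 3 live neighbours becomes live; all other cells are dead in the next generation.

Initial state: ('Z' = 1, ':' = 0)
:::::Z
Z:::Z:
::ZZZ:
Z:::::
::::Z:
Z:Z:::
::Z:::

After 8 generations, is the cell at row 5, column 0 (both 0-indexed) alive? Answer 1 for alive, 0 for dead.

0) :::::Z
Z:::Z:
::ZZZ:
Z:::::
::::Z:
Z:Z:::
::Z:::
1) :::::Z
::::Z:
:Z:ZZ:
::::ZZ
:Z:::Z
:Z:Z::
:Z::::
2) ::::::
:::ZZZ
:::Z::
::ZZ:Z
::Z::Z
:Z::::
Z:Z:::
3) :::ZZZ
:::ZZ:
:::::Z
::ZZ::
ZZZZZ:
ZZZ:::
:Z::::
4) ::ZZ:Z
:::Z::
::Z:::
Z::::Z
Z:::ZZ
:::::Z
:Z:ZZZ
5) Z::::Z
:::ZZ:
::::::
ZZ::Z:
::::Z:
:::Z::
:::Z:Z
6) Z::Z:Z
::::ZZ
:::ZZZ
:::::Z
:::ZZZ
:::Z::
Z::::Z
7) ::::::
::::::
Z::Z::
Z:::::
:::Z:Z
Z::Z::
Z::::Z
8) ::::::
::::::
::::::
Z:::ZZ
Z:::ZZ
Z:::::
Z::::Z

1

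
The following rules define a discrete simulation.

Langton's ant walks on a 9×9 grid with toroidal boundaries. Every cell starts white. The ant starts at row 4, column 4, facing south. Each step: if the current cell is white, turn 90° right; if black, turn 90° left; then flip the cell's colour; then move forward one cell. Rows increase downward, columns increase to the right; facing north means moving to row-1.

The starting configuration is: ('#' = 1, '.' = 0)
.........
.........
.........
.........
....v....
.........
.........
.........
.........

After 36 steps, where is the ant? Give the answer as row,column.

0,4

0) .........
.........
.........
.........
....v....
.........
.........
.........
.........
1) .........
.........
.........
.........
...<#....
.........
.........
.........
.........
2) .........
.........
.........
...^.....
...##....
.........
.........
.........
.........
3) .........
.........
.........
...#>....
...##....
.........
.........
.........
.........
4) .........
.........
.........
...##....
...#v....
.........
.........
.........
.........
5) .........
.........
.........
...##....
...#.>...
.........
.........
.........
.........
6) .........
.........
.........
...##....
...#.#...
.....v...
.........
.........
.........
7) .........
.........
.........
...##....
...#.#...
....<#...
.........
.........
.........
8) .........
.........
.........
...##....
...#^#...
....##...
.........
.........
.........
9) .........
.........
.........
...##....
...##>...
....##...
.........
.........
.........
10) .........
.........
.........
...##^...
...##....
....##...
.........
.........
.........
11) .........
.........
.........
...###>..
...##....
....##...
.........
.........
.........
12) .........
.........
.........
...####..
...##.v..
....##...
.........
.........
.........
13) .........
.........
.........
...####..
...##<#..
....##...
.........
.........
.........
14) .........
.........
.........
...##^#..
...####..
....##...
.........
.........
.........
15) .........
.........
.........
...#<.#..
...####..
....##...
.........
.........
.........
16) .........
.........
.........
...#..#..
...#v##..
....##...
.........
.........
.........
17) .........
.........
.........
...#..#..
...#.>#..
....##...
.........
.........
.........
18) .........
.........
.........
...#.^#..
...#..#..
....##...
.........
.........
.........
19) .........
.........
.........
...#.#>..
...#..#..
....##...
.........
.........
.........
20) .........
.........
......^..
...#.#...
...#..#..
....##...
.........
.........
.........
21) .........
.........
......#>.
...#.#...
...#..#..
....##...
.........
.........
.........
22) .........
.........
......##.
...#.#.v.
...#..#..
....##...
.........
.........
.........
23) .........
.........
......##.
...#.#<#.
...#..#..
....##...
.........
.........
.........
24) .........
.........
......^#.
...#.###.
...#..#..
....##...
.........
.........
.........
25) .........
.........
.....<.#.
...#.###.
...#..#..
....##...
.........
.........
.........
26) .........
.....^...
.....#.#.
...#.###.
...#..#..
....##...
.........
.........
.........
27) .........
.....#>..
.....#.#.
...#.###.
...#..#..
....##...
.........
.........
.........
28) .........
.....##..
.....#v#.
...#.###.
...#..#..
....##...
.........
.........
.........
29) .........
.....##..
.....<##.
...#.###.
...#..#..
....##...
.........
.........
.........
30) .........
.....##..
......##.
...#.v##.
...#..#..
....##...
.........
.........
.........
31) .........
.....##..
......##.
...#..>#.
...#..#..
....##...
.........
.........
.........
32) .........
.....##..
......^#.
...#...#.
...#..#..
....##...
.........
.........
.........
33) .........
.....##..
.....<.#.
...#...#.
...#..#..
....##...
.........
.........
.........
34) .........
.....^#..
.....#.#.
...#...#.
...#..#..
....##...
.........
.........
.........
35) .........
....<.#..
.....#.#.
...#...#.
...#..#..
....##...
.........
.........
.........
36) ....^....
....#.#..
.....#.#.
...#...#.
...#..#..
....##...
.........
.........
.........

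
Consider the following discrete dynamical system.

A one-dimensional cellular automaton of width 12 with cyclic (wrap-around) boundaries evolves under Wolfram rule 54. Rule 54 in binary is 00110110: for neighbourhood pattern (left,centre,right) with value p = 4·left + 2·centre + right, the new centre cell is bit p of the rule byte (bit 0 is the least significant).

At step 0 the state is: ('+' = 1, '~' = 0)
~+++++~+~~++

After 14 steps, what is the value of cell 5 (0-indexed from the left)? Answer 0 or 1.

gen 0: ~+++++~+~~++
gen 1: +~~~~~++++~~
gen 2: ++~~~+~~~~++
gen 3: ~~+~+++~~+~~
gen 4: ~+++~~~++++~
gen 5: +~~~+~+~~~~+
gen 6: ~+~+++++~~+~
gen 7: +++~~~~~++++
gen 8: ~~~+~~~+~~~~
gen 9: ~~+++~+++~~~
gen 10: ~+~~~+~~~+~~
gen 11: +++~+++~+++~
gen 12: ~~~+~~~+~~~+
gen 13: +~+++~+++~++
gen 14: ~+~~~+~~~+~~

1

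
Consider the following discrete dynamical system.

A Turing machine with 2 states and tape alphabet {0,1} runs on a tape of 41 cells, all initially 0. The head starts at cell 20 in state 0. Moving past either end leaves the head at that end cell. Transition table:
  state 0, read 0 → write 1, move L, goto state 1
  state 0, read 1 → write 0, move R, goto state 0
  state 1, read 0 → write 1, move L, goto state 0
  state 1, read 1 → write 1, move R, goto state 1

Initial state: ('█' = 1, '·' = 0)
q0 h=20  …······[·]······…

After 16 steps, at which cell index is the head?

k=0  q0 h=20  …······[·]······…
k=1  q1 h=19  …······[·]█·····…
k=2  q0 h=18  …······[·]██····…
k=3  q1 h=17  …······[·]███···…
k=4  q0 h=16  …······[·]████··…
k=5  q1 h=15  …······[·]█████·…
k=6  q0 h=14  …······[·]██████…
k=7  q1 h=13  …······[·]██████…
k=8  q0 h=12  …······[·]██████…
k=9  q1 h=11  …······[·]██████…
k=10  q0 h=10  …······[·]██████…
k=11  q1 h= 9  …······[·]██████…
k=12  q0 h= 8  …······[·]██████…
k=13  q1 h= 7  …······[·]██████…
k=14  q0 h= 6  |······[·]██████…
k=15  q1 h= 5  |·····[·]██████…
k=16  q0 h= 4  |····[·]██████…

4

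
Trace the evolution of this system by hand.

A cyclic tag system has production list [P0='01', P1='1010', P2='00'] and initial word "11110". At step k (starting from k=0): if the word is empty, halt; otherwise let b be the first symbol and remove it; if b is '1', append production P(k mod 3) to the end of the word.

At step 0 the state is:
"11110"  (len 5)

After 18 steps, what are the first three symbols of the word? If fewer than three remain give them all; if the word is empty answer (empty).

010

k=0  "11110"  (len 5)
k=1  "111001"  (len 6)
k=2  "110011010"  (len 9)
k=3  "1001101000"  (len 10)
k=4  "00110100001"  (len 11)
k=5  "0110100001"  (len 10)
k=6  "110100001"  (len 9)
k=7  "1010000101"  (len 10)
k=8  "0100001011010"  (len 13)
k=9  "100001011010"  (len 12)
k=10  "0000101101001"  (len 13)
k=11  "000101101001"  (len 12)
k=12  "00101101001"  (len 11)
k=13  "0101101001"  (len 10)
k=14  "101101001"  (len 9)
k=15  "0110100100"  (len 10)
k=16  "110100100"  (len 9)
k=17  "101001001010"  (len 12)
k=18  "0100100101000"  (len 13)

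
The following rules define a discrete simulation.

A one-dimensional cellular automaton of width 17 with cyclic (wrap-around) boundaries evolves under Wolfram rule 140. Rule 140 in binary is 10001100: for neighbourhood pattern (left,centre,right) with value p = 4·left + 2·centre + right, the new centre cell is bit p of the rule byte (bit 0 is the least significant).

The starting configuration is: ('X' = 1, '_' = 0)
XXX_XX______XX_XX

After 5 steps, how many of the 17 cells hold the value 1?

0) XXX_XX______XX_XX
1) XX__X_______X__XX
2) X___X_______X__XX
3) ____X_______X__XX
4) ____X_______X__X_
5) ____X_______X__X_

3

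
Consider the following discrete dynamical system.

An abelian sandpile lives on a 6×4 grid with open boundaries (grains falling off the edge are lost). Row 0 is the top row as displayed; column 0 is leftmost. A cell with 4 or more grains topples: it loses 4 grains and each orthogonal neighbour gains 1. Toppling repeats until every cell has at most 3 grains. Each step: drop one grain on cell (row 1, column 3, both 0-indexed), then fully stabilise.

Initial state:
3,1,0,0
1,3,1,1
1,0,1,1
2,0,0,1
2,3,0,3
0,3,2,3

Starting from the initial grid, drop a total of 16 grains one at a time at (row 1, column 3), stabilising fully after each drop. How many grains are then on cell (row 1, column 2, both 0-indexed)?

3

k=0  3,1,0,0
1,3,1,1
1,0,1,1
2,0,0,1
2,3,0,3
0,3,2,3
k=1  3,1,0,0
1,3,1,2
1,0,1,1
2,0,0,1
2,3,0,3
0,3,2,3
k=2  3,1,0,0
1,3,1,3
1,0,1,1
2,0,0,1
2,3,0,3
0,3,2,3
k=3  3,1,0,1
1,3,2,0
1,0,1,2
2,0,0,1
2,3,0,3
0,3,2,3
k=4  3,1,0,1
1,3,2,1
1,0,1,2
2,0,0,1
2,3,0,3
0,3,2,3
k=5  3,1,0,1
1,3,2,2
1,0,1,2
2,0,0,1
2,3,0,3
0,3,2,3
k=6  3,1,0,1
1,3,2,3
1,0,1,2
2,0,0,1
2,3,0,3
0,3,2,3
k=7  3,1,0,2
1,3,3,0
1,0,1,3
2,0,0,1
2,3,0,3
0,3,2,3
k=8  3,1,0,2
1,3,3,1
1,0,1,3
2,0,0,1
2,3,0,3
0,3,2,3
k=9  3,1,0,2
1,3,3,2
1,0,1,3
2,0,0,1
2,3,0,3
0,3,2,3
k=10  3,1,0,2
1,3,3,3
1,0,1,3
2,0,0,1
2,3,0,3
0,3,2,3
k=11  3,2,1,3
2,0,1,2
1,1,3,0
2,0,0,2
2,3,0,3
0,3,2,3
k=12  3,2,1,3
2,0,1,3
1,1,3,0
2,0,0,2
2,3,0,3
0,3,2,3
k=13  3,2,2,0
2,0,2,1
1,1,3,1
2,0,0,2
2,3,0,3
0,3,2,3
k=14  3,2,2,0
2,0,2,2
1,1,3,1
2,0,0,2
2,3,0,3
0,3,2,3
k=15  3,2,2,0
2,0,2,3
1,1,3,1
2,0,0,2
2,3,0,3
0,3,2,3
k=16  3,2,2,1
2,0,3,0
1,1,3,2
2,0,0,2
2,3,0,3
0,3,2,3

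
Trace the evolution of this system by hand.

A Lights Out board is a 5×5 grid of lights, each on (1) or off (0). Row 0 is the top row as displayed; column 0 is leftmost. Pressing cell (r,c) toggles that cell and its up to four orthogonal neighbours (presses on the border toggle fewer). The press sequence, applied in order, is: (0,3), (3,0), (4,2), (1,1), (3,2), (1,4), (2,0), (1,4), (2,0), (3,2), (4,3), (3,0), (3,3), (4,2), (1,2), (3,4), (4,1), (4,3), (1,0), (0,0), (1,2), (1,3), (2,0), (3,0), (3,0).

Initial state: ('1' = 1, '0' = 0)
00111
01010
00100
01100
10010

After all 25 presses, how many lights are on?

k=0  00111
01010
00100
01100
10010
k=1  00000
01000
00100
01100
10010
k=2  00000
01000
10100
10100
00010
k=3  00000
01000
10100
10000
01100
k=4  01000
10100
11100
10000
01100
k=5  01000
10100
11000
11110
01000
k=6  01001
10111
11001
11110
01000
k=7  01001
00111
00001
01110
01000
k=8  01000
00100
00000
01110
01000
k=9  01000
10100
11000
11110
01000
k=10  01000
10100
11100
10000
01100
k=11  01000
10100
11100
10010
01011
k=12  01000
10100
01100
01010
11011
k=13  01000
10100
01110
01101
11001
k=14  01000
10100
01110
01001
10111
k=15  01100
11010
01010
01001
10111
k=16  01100
11010
01011
01010
10110
k=17  01100
11010
01011
00010
01010
k=18  01100
11010
01011
00000
01101
k=19  11100
00010
11011
00000
01101
k=20  00100
10010
11011
00000
01101
k=21  00000
11100
11111
00000
01101
k=22  00010
11011
11101
00000
01101
k=23  00010
01011
00101
10000
01101
k=24  00010
01011
10101
01000
11101
k=25  00010
01011
00101
10000
01101

10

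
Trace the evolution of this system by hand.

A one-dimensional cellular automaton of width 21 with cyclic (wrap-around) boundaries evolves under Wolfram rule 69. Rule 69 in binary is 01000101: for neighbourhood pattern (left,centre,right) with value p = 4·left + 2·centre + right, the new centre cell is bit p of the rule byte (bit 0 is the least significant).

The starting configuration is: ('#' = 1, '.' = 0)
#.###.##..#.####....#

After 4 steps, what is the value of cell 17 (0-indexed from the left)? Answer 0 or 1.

0

step 0: #.###.##..#.####....#
step 1: #...#..#..#....#.##..
step 2: #.#.#..#..#.##.#..#..
step 3: #.#.#..#..#..#.#..#..
step 4: #.#.#..#..#..#.#..#..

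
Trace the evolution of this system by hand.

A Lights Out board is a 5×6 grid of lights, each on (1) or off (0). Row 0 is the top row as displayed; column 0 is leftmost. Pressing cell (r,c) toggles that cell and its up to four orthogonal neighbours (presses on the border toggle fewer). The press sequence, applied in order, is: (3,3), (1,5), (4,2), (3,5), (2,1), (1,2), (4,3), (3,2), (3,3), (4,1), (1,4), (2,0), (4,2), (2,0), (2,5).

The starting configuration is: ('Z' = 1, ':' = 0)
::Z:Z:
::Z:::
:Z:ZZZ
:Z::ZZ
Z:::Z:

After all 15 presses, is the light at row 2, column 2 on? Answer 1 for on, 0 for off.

t=0: ::Z:Z:
::Z:::
:Z:ZZZ
:Z::ZZ
Z:::Z:
t=1: ::Z:Z:
::Z:::
:Z::ZZ
:ZZZ:Z
Z::ZZ:
t=2: ::Z:ZZ
::Z:ZZ
:Z::Z:
:ZZZ:Z
Z::ZZ:
t=3: ::Z:ZZ
::Z:ZZ
:Z::Z:
:Z:Z:Z
ZZZ:Z:
t=4: ::Z:ZZ
::Z:ZZ
:Z::ZZ
:Z:ZZ:
ZZZ:ZZ
t=5: ::Z:ZZ
:ZZ:ZZ
Z:Z:ZZ
:::ZZ:
ZZZ:ZZ
t=6: ::::ZZ
:::ZZZ
Z:::ZZ
:::ZZ:
ZZZ:ZZ
t=7: ::::ZZ
:::ZZZ
Z:::ZZ
::::Z:
ZZ:Z:Z
t=8: ::::ZZ
:::ZZZ
Z:Z:ZZ
:ZZZZ:
ZZZZ:Z
t=9: ::::ZZ
:::ZZZ
Z:ZZZZ
:Z::::
ZZZ::Z
t=10: ::::ZZ
:::ZZZ
Z:ZZZZ
::::::
:::::Z
t=11: :::::Z
::::::
Z:ZZ:Z
::::::
:::::Z
t=12: :::::Z
Z:::::
:ZZZ:Z
Z:::::
:::::Z
t=13: :::::Z
Z:::::
:ZZZ:Z
Z:Z:::
:ZZZ:Z
t=14: :::::Z
::::::
Z:ZZ:Z
::Z:::
:ZZZ:Z
t=15: :::::Z
:::::Z
Z:ZZZ:
::Z::Z
:ZZZ:Z

1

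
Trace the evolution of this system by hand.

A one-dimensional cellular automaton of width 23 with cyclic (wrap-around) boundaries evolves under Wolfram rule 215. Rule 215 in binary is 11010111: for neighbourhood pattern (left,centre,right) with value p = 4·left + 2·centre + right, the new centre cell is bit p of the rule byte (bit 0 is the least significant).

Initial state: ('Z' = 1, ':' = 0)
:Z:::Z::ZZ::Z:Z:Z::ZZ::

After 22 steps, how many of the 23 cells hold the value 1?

17

step 0: :Z:::Z::ZZ::Z:Z:Z::ZZ::
step 1: ZZZZZZZZ:ZZZZ:Z:ZZZ:ZZZ
step 2: ZZZZZZZZ::ZZZ:Z::ZZ::ZZ
step 3: ZZZZZZZZZZ:ZZ:ZZZ:ZZZ:Z
step 4: ZZZZZZZZZZ::Z::ZZ::ZZ::
step 5: :ZZZZZZZZZZZZZZ:ZZZ:ZZZ
step 6: ::ZZZZZZZZZZZZZ::ZZ::ZZ
step 7: ZZ:ZZZZZZZZZZZZZZ:ZZZ:Z
step 8: ZZ::ZZZZZZZZZZZZZ::ZZ::
step 9: :ZZZ:ZZZZZZZZZZZZZZ:ZZZ
step 10: ::ZZ::ZZZZZZZZZZZZZ::ZZ
step 11: ZZ:ZZZ:ZZZZZZZZZZZZZZ:Z
step 12: ZZ::ZZ::ZZZZZZZZZZZZZ::
step 13: :ZZZ:ZZZ:ZZZZZZZZZZZZZZ
step 14: ::ZZ::ZZ::ZZZZZZZZZZZZZ
step 15: ZZ:ZZZ:ZZZ:ZZZZZZZZZZZZ
step 16: ZZ::ZZ::ZZ::ZZZZZZZZZZZ
step 17: ZZZZ:ZZZ:ZZZ:ZZZZZZZZZZ
step 18: ZZZZ::ZZ::ZZ::ZZZZZZZZZ
step 19: ZZZZZZ:ZZZ:ZZZ:ZZZZZZZZ
step 20: ZZZZZZ::ZZ::ZZ::ZZZZZZZ
step 21: ZZZZZZZZ:ZZZ:ZZZ:ZZZZZZ
step 22: ZZZZZZZZ::ZZ::ZZ::ZZZZZ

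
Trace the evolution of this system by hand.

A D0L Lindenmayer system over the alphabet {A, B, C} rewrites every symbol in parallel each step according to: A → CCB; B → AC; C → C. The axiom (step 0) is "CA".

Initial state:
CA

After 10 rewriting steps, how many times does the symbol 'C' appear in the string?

16

gen 0: CA
gen 1: CCCB
gen 2: CCCAC
gen 3: CCCCCBC
gen 4: CCCCCACC
gen 5: CCCCCCCBCC
gen 6: CCCCCCCACCC
gen 7: CCCCCCCCCBCCC
gen 8: CCCCCCCCCACCCC
gen 9: CCCCCCCCCCCBCCCC
gen 10: CCCCCCCCCCCACCCCC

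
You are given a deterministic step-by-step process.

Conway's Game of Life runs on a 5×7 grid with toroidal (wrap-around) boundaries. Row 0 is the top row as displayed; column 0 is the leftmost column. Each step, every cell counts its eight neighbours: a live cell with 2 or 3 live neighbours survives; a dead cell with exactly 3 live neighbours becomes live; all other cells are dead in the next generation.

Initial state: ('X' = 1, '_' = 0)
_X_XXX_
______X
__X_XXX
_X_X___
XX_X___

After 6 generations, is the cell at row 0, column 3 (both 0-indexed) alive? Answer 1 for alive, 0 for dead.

0

step 0: _X_XXX_
______X
__X_XXX
_X_X___
XX_X___
step 1: _X_XXXX
X_X___X
X_XXXXX
_X_X_XX
XX_X___
step 2: ___XXX_
_______
_______
_______
_X_X___
step 3: __XXX__
____X__
_______
_______
__XX___
step 4: __X_X__
____X__
_______
_______
__X_X__
step 5: ____XX_
___X___
_______
_______
_______
step 6: ____X__
____X__
_______
_______
_______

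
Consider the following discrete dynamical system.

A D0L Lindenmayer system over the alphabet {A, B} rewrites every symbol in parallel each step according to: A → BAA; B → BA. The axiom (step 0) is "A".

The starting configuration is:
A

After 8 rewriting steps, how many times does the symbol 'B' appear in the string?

987

0) A
1) BAA
2) BABAABAA
3) BABAABABAABAABABAABAA
4) BABAABABAABAABABAABABAABAABABAABAABABAABABAABAABABAABAA
5) BABAABABAABAABABAABABAABAABABAABAABABAABABAABAABABAABABAAB…BAABABAABABAABAABABAABABAABAABABAABAABABAABABAABAABABAABAA  (len 144)
6) BABAABABAABAABABAABABAABAABABAABAABABAABABAABAABABAABABAAB…BAABABAABABAABAABABAABABAABAABABAABAABABAABABAABAABABAABAA  (len 377)
7) BABAABABAABAABABAABABAABAABABAABAABABAABABAABAABABAABABAAB…BAABABAABABAABAABABAABABAABAABABAABAABABAABABAABAABABAABAA  (len 987)
8) BABAABABAABAABABAABABAABAABABAABAABABAABABAABAABABAABABAAB…BAABABAABABAABAABABAABABAABAABABAABAABABAABABAABAABABAABAA  (len 2584)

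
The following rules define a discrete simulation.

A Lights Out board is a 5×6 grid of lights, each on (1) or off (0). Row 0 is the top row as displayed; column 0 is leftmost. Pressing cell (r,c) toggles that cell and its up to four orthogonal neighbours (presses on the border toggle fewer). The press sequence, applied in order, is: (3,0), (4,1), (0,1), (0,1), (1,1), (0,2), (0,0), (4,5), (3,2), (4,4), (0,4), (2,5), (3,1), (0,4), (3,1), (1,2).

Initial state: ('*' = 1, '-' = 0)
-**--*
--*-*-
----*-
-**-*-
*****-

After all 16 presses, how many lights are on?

gen 0: -**--*
--*-*-
----*-
-**-*-
*****-
gen 1: -**--*
--*-*-
*---*-
*-*-*-
-****-
gen 2: -**--*
--*-*-
*---*-
***-*-
*--**-
gen 3: *----*
-**-*-
*---*-
***-*-
*--**-
gen 4: -**--*
--*-*-
*---*-
***-*-
*--**-
gen 5: --*--*
**--*-
**--*-
***-*-
*--**-
gen 6: -*-*-*
***-*-
**--*-
***-*-
*--**-
gen 7: *--*-*
-**-*-
**--*-
***-*-
*--**-
gen 8: *--*-*
-**-*-
**--*-
***-**
*--*-*
gen 9: *--*-*
-**-*-
***-*-
*--***
*-**-*
gen 10: *--*-*
-**-*-
***-*-
*--*-*
*-*-*-
gen 11: *---*-
-**---
***-*-
*--*-*
*-*-*-
gen 12: *---*-
-**--*
***--*
*--*--
*-*-*-
gen 13: *---*-
-**--*
*-*--*
-***--
***-*-
gen 14: *--*-*
-**-**
*-*--*
-***--
***-*-
gen 15: *--*-*
-**-**
***--*
*--*--
*-*-*-
gen 16: *-**-*
---***
**---*
*--*--
*-*-*-

15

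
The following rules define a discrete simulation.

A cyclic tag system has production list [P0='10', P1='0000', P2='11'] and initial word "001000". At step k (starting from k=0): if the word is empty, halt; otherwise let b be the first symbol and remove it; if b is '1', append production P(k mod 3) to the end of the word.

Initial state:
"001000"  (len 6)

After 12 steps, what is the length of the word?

4

t=0: "001000"  (len 6)
t=1: "01000"  (len 5)
t=2: "1000"  (len 4)
t=3: "00011"  (len 5)
t=4: "0011"  (len 4)
t=5: "011"  (len 3)
t=6: "11"  (len 2)
t=7: "110"  (len 3)
t=8: "100000"  (len 6)
t=9: "0000011"  (len 7)
t=10: "000011"  (len 6)
t=11: "00011"  (len 5)
t=12: "0011"  (len 4)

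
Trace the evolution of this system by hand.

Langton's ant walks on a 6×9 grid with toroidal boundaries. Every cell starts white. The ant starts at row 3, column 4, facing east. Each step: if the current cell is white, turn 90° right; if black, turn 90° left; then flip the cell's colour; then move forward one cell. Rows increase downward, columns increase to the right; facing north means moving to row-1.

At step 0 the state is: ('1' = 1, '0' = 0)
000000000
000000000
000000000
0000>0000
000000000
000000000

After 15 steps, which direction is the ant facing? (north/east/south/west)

south

0) 000000000
000000000
000000000
0000>0000
000000000
000000000
1) 000000000
000000000
000000000
000010000
0000v0000
000000000
2) 000000000
000000000
000000000
000010000
000<10000
000000000
3) 000000000
000000000
000000000
000^10000
000110000
000000000
4) 000000000
000000000
000000000
0001>0000
000110000
000000000
5) 000000000
000000000
0000^0000
000100000
000110000
000000000
6) 000000000
000000000
00001>000
000100000
000110000
000000000
7) 000000000
000000000
000011000
00010v000
000110000
000000000
8) 000000000
000000000
000011000
0001<1000
000110000
000000000
9) 000000000
000000000
0000^1000
000111000
000110000
000000000
10) 000000000
000000000
000<01000
000111000
000110000
000000000
11) 000000000
000^00000
000101000
000111000
000110000
000000000
12) 000000000
0001>0000
000101000
000111000
000110000
000000000
13) 000000000
000110000
0001v1000
000111000
000110000
000000000
14) 000000000
000110000
000<11000
000111000
000110000
000000000
15) 000000000
000110000
000011000
000v11000
000110000
000000000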